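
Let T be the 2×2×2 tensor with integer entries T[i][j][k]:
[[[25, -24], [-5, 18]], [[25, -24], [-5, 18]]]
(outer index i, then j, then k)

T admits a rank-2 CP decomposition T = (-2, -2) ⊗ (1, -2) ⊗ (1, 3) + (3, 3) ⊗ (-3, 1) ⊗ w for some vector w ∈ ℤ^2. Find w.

Subtract the known terms from T to get the rank-1 residual R = (3, 3) ⊗ (-3, 1) ⊗ w, so R[i,j,k] = a[i]·b[j]·w[k]. Pick indices with nonzero a[0]·b[0] = (3)·(-3) = -9. Only the fibre through (0,0,·) is needed: R[0,0,:] = T[0,0,:] − Σₗ aₗ[0]bₗ[0]cₗ = [25, -24] − (-2)·(1)·(1, 3) = [27, -18]. Then w[k] = R[0,0,k] / -9 for each k, giving w = [27, -18] / -9 = (-3, 2).

w = (-3, 2)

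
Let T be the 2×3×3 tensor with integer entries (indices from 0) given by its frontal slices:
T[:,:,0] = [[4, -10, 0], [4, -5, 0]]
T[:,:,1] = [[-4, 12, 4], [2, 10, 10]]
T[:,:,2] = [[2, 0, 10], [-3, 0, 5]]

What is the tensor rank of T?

3

Lower bound: the mode-2 unfolding of T (rows indexed by j, columns by (i,k) = (0,0), (0,1), (0,2), (1,0), (1,1), (1,2)) is [[4, -4, 2, 4, 2, -3], [-10, 12, 0, -5, 10, 0], [0, 4, 10, 0, 10, 5]].
There the 3×3 minor on rows j ∈ {0, 1, 2}, columns (i,k) ∈ {(0,0), (0,1), (1,0)} is det [[4, -4, 4], [-10, 12, -5], [0, 4, 0]] = -80 ≠ 0, so this unfolding has rank ≥ 3; CP rank is at least every unfolding rank, so rank(T) ≥ 3. (Flattening ranks never certify an upper bound on CP rank; for that we must actually write T with 3 rank-1 terms.)
Upper bound: T is a sum of 3 rank-1 terms, T = [0, 1] ∘ [2, 1, 2] ∘ [1, 2, -2] + [1, 1] ∘ [0, 1, 2] ∘ [-2, 4, 4] + [2, 1] ∘ [1, -2, 1] ∘ [2, -2, 1] (one valid choice — decompositions are not unique — normalised so each a, b is primitive with positive first nonzero entry; check it by expanding all entries), so rank(T) ≤ 3.
These bounds meet, so rank(T) = 3.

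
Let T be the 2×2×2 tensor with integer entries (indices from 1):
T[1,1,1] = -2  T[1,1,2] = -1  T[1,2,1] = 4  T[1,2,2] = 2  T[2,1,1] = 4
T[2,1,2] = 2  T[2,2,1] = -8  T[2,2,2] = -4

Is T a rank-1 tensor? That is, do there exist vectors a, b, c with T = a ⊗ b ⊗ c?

If T = a ⊗ b ⊗ c then every fibre of T is a multiple of the corresponding factor, so read the factors off the fibres through the nonzero entry T[1,1,1] = -2.
The mode-1 fibre T[:,1,1] = [-2, 4] gives a = (1, -2) (primitive direction); the mode-2 fibre T[1,:,1] = [-2, 4] gives b = (1, -2); then c[k] = T[1,1,k] / (a[1]·b[1]) = [-2, -1] / 1 = (-2, -1).
Expanding (1, -2) ⊗ (1, -2) ⊗ (-2, -1) reproduces all 8 entries of T, so T = (1, -2) ⊗ (1, -2) ⊗ (-2, -1) and rank(T) ≤ 1.
Equivalently every frontal slice T[:,:,k] is c[k] times the rank-1 matrix (1, -2) ⊗ (1, -2). So T has rank 1 (it is nonzero).

Yes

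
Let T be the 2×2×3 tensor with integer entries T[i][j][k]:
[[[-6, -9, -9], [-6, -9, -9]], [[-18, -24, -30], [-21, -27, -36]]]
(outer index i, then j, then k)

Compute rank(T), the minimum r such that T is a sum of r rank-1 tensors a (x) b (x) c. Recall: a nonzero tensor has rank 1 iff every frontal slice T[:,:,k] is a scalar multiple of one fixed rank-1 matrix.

2

Lower bound: the mode-1 unfolding of T (rows indexed by i, columns by (j,k) = (0,0), (0,1), (0,2), (1,0), (1,1), (1,2)) is [[-6, -9, -9, -6, -9, -9], [-18, -24, -30, -21, -27, -36]].
There the 2×2 minor on rows i ∈ {0, 1}, columns (j,k) ∈ {(0,0), (0,1)} is det [[-6, -9], [-18, -24]] = -18 ≠ 0, so this unfolding has rank ≥ 2; CP rank is at least every unfolding rank, so rank(T) ≥ 2. (Flattening ranks never certify an upper bound on CP rank; for that we must actually write T with 2 rank-1 terms.)
Upper bound — finding two terms. Write S_k = T[:,:,k] for the frontal slices: S₀ = [[-6, -6], [-18, -21]], S₁ = [[-9, -9], [-24, -27]], S₂ = [[-9, -9], [-30, -36]].
If T = a₁ (x) b₁ (x) c₁ + a₂ (x) b₂ (x) c₂ then each S_k = c₁[k]·a₁b₁ᵀ + c₂[k]·a₂b₂ᵀ. S₀ and S₁ are linearly independent, so a₁b₁ᵀ and a₂b₂ᵀ must span the same plane of matrices: they are the rank-1 matrices of the form x·S₀ + y·S₁.
det(x·S₀ + y·S₁) is 18·x² + 45·xy + 27·y² = 9·(2·x + 3·y)(x + y), vanishing at (x:y) = (3:-2) and (1:-1).
M₁ = 3·S₀ − 2·S₁ = [[0, 0], [-6, -9]] = (-3)·[0, 1][2, 3]ᵀ and M₂ = S₀ − S₁ = [[3, 3], [6, 6]] = 3·[1, 2][1, 1]ᵀ, so take a₁ = [0, 1], b₁ = [2, 3], a₂ = [1, 2], b₂ = [1, 1].
Each slice is an integer combination of E₁ = a₁b₁ᵀ and E₂ = a₂b₂ᵀ: S₀ = −3·E₁ − 6·E₂, S₁ = −3·E₁ − 9·E₂, S₂ = −6·E₁ − 9·E₂; reading off coefficients, c₁ = [-3, -3, -6] and c₂ = [-6, -9, -9].
Hence T = [0, 1] (x) [2, 3] (x) [-3, -3, -6] + [1, 2] (x) [1, 1] (x) [-6, -9, -9], so rank(T) ≤ 2.
These bounds meet, so rank(T) = 2.
Check entry T[0,0,2] = -9: (0)·(2)·(-6) + (1)·(1)·(-9) = -9.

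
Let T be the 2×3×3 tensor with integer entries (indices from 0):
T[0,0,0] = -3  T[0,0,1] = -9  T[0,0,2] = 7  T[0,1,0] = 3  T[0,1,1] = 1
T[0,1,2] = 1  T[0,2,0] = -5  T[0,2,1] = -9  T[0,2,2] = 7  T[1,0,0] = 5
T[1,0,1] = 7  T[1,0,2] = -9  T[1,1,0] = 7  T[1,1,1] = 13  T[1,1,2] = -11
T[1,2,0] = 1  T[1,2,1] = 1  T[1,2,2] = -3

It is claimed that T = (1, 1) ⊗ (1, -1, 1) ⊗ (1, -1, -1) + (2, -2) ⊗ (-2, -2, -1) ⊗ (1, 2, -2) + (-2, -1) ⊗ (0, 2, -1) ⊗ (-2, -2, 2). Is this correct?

Reconstruct entrywise from the claimed factors. For example, T[0,1,0] = 3 and Σₗ aₗ[0]bₗ[1]cₗ[0] = (1)·(-1)·(1) + (2)·(-2)·(1) + (-2)·(2)·(-2) = 3; checking all 18 entries, every one matches. The claim holds.

Yes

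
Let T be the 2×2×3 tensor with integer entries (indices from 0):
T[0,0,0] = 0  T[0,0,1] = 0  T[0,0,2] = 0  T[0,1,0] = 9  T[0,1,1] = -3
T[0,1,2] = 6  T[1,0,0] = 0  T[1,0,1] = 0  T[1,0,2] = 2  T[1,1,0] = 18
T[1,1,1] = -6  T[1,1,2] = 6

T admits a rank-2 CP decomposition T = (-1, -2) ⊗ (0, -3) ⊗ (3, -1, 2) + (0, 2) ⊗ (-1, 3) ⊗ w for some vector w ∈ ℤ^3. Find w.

Subtract the known terms from T to get the rank-1 residual R = (0, 2) ⊗ (-1, 3) ⊗ w, so R[i,j,k] = a[i]·b[j]·w[k]. Pick indices with nonzero a[1]·b[0] = (2)·(-1) = -2. Only the fibre through (1,0,·) is needed: R[1,0,:] = T[1,0,:] − Σₗ aₗ[1]bₗ[0]cₗ = [0, 0, 2] − (-2)·(0)·(3, -1, 2) = [0, 0, 2]. Then w[k] = R[1,0,k] / -2 for each k, giving w = [0, 0, 2] / -2 = (0, 0, -1).

w = (0, 0, -1)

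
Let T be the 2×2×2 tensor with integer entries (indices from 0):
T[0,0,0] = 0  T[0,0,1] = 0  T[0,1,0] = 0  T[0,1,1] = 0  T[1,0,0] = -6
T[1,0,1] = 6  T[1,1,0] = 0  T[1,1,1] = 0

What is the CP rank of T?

1

Lower bound: T ≠ 0 (e.g. T[1,0,0] = -6), so rank(T) ≥ 1.
Upper bound: the mode-1 fibre T[:,0,0] = [0, -6] gives a = (0, 1) (primitive direction); the mode-2 fibre T[1,:,0] = [-6, 0] gives b = (1, 0); then c[k] = T[1,0,k] / (a[1]·b[0]) = [-6, 6] / 1 = (-6, 6).
Expanding (0, 1) ⊗ (1, 0) ⊗ (-6, 6) reproduces all 8 entries of T, so T = (0, 1) ⊗ (1, 0) ⊗ (-6, 6) and rank(T) ≤ 1.
These bounds meet, so rank(T) = 1.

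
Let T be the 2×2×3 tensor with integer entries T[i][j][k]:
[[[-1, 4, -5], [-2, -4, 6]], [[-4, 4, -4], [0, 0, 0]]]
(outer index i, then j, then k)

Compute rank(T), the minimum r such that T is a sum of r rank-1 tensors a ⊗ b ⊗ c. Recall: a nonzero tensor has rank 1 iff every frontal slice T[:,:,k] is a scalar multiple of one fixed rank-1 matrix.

2

Lower bound: the mode-3 unfolding of T (rows indexed by k, columns by (i,j) = (0,0), (0,1), (1,0), (1,1)) is [[-1, -2, -4, 0], [4, -4, 4, 0], [-5, 6, -4, 0]].
There the 2×2 minor on rows k ∈ {0, 1}, columns (i,j) ∈ {(0,0), (0,1)} is det [[-1, -2], [4, -4]] = 12 ≠ 0, so this unfolding has rank ≥ 2; CP rank is at least every unfolding rank, so rank(T) ≥ 2. (Unfolding ranks only ever bound the CP rank from below — rank(T) can be strictly larger than all of them — so the matching upper bound has to come from an explicit 2-term decomposition.)
Upper bound — finding two terms. Write S_k = T[:,:,k] for the frontal slices: S₀ = [[-1, -2], [-4, 0]], S₁ = [[4, -4], [4, 0]], S₂ = [[-5, 6], [-4, 0]].
If T = a₁ ⊗ b₁ ⊗ c₁ + a₂ ⊗ b₂ ⊗ c₂ then each S_k = c₁[k]·a₁b₁ᵀ + c₂[k]·a₂b₂ᵀ. S₀ and S₁ are linearly independent, so a₁b₁ᵀ and a₂b₂ᵀ must span the same plane of matrices: they are the rank-1 matrices of the form x·S₀ + y·S₁.
det(x·S₀ + y·S₁) is −8·x² − 8·xy + 16·y² = (-8)·(x + 2·y)(x − y), vanishing at (x:y) = (2:-1) and (1:1).
M₁ = 2·S₀ − S₁ = [[-6, 0], [-12, 0]] = (-6)·[1, 2][1, 0]ᵀ and M₂ = S₀ + S₁ = [[3, -6], [0, 0]] = 3·[1, 0][1, -2]ᵀ, so take a₁ = [1, 2], b₁ = [1, 0], a₂ = [1, 0], b₂ = [1, -2].
Each slice is an integer combination of E₁ = a₁b₁ᵀ and E₂ = a₂b₂ᵀ: S₀ = −2·E₁ + E₂, S₁ = 2·E₁ + 2·E₂, S₂ = −2·E₁ − 3·E₂; reading off coefficients, c₁ = [-2, 2, -2] and c₂ = [1, 2, -3].
Hence T = [1, 2] ⊗ [1, 0] ⊗ [-2, 2, -2] + [1, 0] ⊗ [1, -2] ⊗ [1, 2, -3], so rank(T) ≤ 2.
These bounds meet, so rank(T) = 2.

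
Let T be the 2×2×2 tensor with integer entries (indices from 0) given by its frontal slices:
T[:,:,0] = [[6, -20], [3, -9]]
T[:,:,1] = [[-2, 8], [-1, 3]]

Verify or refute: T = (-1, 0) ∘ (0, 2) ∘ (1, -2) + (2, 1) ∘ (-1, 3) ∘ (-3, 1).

No

Reconstruct entry (0,1,1) from the claimed factors: Σₗ aₗ[0]bₗ[1]cₗ[1] = (-1)·(2)·(-2) + (2)·(3)·(1) = 10, but T[0,1,1] = 8. The claim is false.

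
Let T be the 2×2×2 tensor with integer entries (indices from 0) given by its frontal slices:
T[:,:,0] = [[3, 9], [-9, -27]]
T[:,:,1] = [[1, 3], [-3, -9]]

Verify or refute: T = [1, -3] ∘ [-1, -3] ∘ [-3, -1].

Reconstruct entrywise from the claimed factors. For example, T[1,1,0] = -27 and Σₗ aₗ[1]bₗ[1]cₗ[0] = (-3)·(-3)·(-3) = -27; checking all 8 entries, every one matches. The claim holds.

Yes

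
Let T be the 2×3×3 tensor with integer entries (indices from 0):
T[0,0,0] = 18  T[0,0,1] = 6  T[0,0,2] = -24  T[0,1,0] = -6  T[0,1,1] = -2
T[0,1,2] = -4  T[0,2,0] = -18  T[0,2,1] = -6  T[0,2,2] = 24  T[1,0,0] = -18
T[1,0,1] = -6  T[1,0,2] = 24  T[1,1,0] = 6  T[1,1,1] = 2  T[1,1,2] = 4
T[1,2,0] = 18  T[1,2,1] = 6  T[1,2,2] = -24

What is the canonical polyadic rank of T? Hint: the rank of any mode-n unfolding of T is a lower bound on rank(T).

Lower bound: in the mode-3 unfolding of T (rows indexed by k, columns by (i,j)) the 2×2 minor on rows k ∈ {0, 2}, columns (i,j) ∈ {(0,0), (0,1)} is det [[18, -6], [-24, -4]] = -216 ≠ 0, so that unfolding has rank ≥ 2 and hence rank(T) ≥ 2 (CP rank is at least every unfolding rank, though it can be larger).
Upper bound: T[i,:,:] = a[i]·M for every slice, with a = (1, -1) and M = [[18, 6, -24], [-6, -2, -4], [-18, -6, 24]] (rows j, columns k).
The rows of M satisfy (row 0) = −(row 2), so splitting by rows, M = (0, 1, 0)(-6, -2, -4)ᵀ + (-1, 0, 1)(-18, -6, 24)ᵀ.
Hence T = (1, -1) ⊗ (0, 1, 0) ⊗ (-6, -2, -4) + (1, -1) ⊗ (-1, 0, 1) ⊗ (-18, -6, 24), so rank(T) ≤ 2.
These bounds meet, so rank(T) = 2.

2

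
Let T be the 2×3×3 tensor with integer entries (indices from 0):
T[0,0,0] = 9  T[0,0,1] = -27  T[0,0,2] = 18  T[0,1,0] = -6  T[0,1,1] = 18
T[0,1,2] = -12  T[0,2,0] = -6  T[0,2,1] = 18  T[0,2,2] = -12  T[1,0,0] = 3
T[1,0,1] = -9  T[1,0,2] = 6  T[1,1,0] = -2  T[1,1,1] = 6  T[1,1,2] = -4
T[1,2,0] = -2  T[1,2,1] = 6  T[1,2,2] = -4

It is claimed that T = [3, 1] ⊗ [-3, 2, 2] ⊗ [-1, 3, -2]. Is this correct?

Reconstruct entrywise from the claimed factors. For example, T[0,1,1] = 18 and Σₗ aₗ[0]bₗ[1]cₗ[1] = (3)·(2)·(3) = 18; checking all 18 entries, every one matches. The claim holds.

Yes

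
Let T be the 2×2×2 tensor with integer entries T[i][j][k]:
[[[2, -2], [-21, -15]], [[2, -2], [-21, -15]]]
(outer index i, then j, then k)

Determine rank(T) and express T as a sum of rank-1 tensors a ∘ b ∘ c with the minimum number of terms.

Lower bound: the mode-2 unfolding of T (rows indexed by j, columns by (i,k) = (0,0), (0,1), (1,0), (1,1)) is [[2, -2, 2, -2], [-21, -15, -21, -15]].
There the 2×2 minor on rows j ∈ {0, 1}, columns (i,k) ∈ {(0,0), (0,1)} is det [[2, -2], [-21, -15]] = -72 ≠ 0, so this unfolding has rank ≥ 2; CP rank is at least every unfolding rank, so rank(T) ≥ 2. (Unfolding ranks only ever bound the CP rank from below — rank(T) can be strictly larger than all of them — so the matching upper bound has to come from an explicit 2-term decomposition.)
Upper bound — finding two terms. Every mode-1 slice of T is a multiple of one matrix: T[i,:,:] = a[i]·M with a = [1, 1] and M = [[2, -2], [-21, -15]] (rows indexed by j, columns by k). So it suffices to write M as a sum of two rank-1 matrices.
Splitting M by its rows (j = 0, 1), M = [1, 0][2, -2]ᵀ + [0, 1][-21, -15]ᵀ.
Hence T = [1, 1] ∘ [1, 0] ∘ [2, -2] + [1, 1] ∘ [0, 1] ∘ [-21, -15], so rank(T) ≤ 2.
These bounds meet, so rank(T) = 2.

rank(T) = 2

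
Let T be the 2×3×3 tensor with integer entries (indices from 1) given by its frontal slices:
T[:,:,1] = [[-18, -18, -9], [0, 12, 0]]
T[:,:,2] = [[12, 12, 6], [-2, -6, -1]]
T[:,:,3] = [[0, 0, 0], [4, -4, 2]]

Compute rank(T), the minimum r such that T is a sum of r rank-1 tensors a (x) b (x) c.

2

Lower bound: the mode-1 unfolding of T (rows indexed by i, columns by (j,k) = (1,1), (1,2), (1,3), (2,1), (2,2), (2,3), (3,1), (3,2), (3,3)) is [[-18, 12, 0, -18, 12, 0, -9, 6, 0], [0, -2, 4, 12, -6, -4, 0, -1, 2]].
There the 2×2 minor on rows i ∈ {1, 2}, columns (j,k) ∈ {(1,1), (1,2)} is det [[-18, 12], [0, -2]] = 36 ≠ 0, so this unfolding has rank ≥ 2; CP rank is at least every unfolding rank, so rank(T) ≥ 2. (Unfolding ranks only ever bound the CP rank from below — rank(T) can be strictly larger than all of them — so the matching upper bound has to come from an explicit 2-term decomposition.)
Upper bound — finding two terms. Write S_k = T[:,:,k] for the frontal slices: S₁ = [[-18, -18, -9], [0, 12, 0]], S₂ = [[12, 12, 6], [-2, -6, -1]], S₃ = [[0, 0, 0], [4, -4, 2]].
If T = a₁ (x) b₁ (x) c₁ + a₂ (x) b₂ (x) c₂ then each S_k = c₁[k]·a₁b₁ᵀ + c₂[k]·a₂b₂ᵀ. S₁ and S₂ are linearly independent, so a₁b₁ᵀ and a₂b₂ᵀ must span the same plane of matrices: they are the rank-1 matrices of the form x·S₁ + y·S₂.
The 2×2 minor of x·S₁ + y·S₂ on rows {1,2}, columns {1,2} is −216·x² + 216·xy − 48·y² = (-24)·(3·x − 2·y)(3·x − y), vanishing at (x:y) = (2:3) and (1:3).
M₁ = 2·S₁ + 3·S₂ = [[0, 0, 0], [-6, 6, -3]] = (-3)·[0, 1][2, -2, 1]ᵀ and M₂ = S₁ + 3·S₂ = [[18, 18, 9], [-6, -6, -3]] = 3·[3, -1][2, 2, 1]ᵀ, so take a₁ = [0, 1], b₁ = [2, -2, 1], a₂ = [3, -1], b₂ = [2, 2, 1].
Each slice is an integer combination of E₁ = a₁b₁ᵀ and E₂ = a₂b₂ᵀ: S₁ = −3·E₁ − 3·E₂, S₂ = E₁ + 2·E₂, S₃ = 2·E₁; reading off coefficients, c₁ = [-3, 1, 2] and c₂ = [-3, 2, 0].
Hence T = [0, 1] (x) [2, -2, 1] (x) [-3, 1, 2] + [3, -1] (x) [2, 2, 1] (x) [-3, 2, 0], so rank(T) ≤ 2.
These bounds meet, so rank(T) = 2.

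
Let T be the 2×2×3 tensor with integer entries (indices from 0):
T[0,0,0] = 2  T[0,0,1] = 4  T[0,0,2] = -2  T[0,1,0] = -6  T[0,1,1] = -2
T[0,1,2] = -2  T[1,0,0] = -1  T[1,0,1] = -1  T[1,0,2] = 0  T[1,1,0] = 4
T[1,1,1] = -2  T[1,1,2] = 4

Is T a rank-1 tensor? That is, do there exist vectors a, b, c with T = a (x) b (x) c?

No

The mode-3 unfolding of T (rows indexed by k, columns by (i,j) = (0,0), (0,1), (1,0), (1,1)) is [[2, -6, -1, 4], [4, -2, -1, -2], [-2, -2, 0, 4]].
There the 3×3 minor on rows k ∈ {0, 1, 2}, columns (i,j) ∈ {(0,0), (0,1), (1,0)} is det [[2, -6, -1], [4, -2, -1], [-2, -2, 0]] = -4 ≠ 0, so this unfolding has rank ≥ 3; CP rank is at least every unfolding rank, so rank(T) ≥ 3.
In particular rank(T) ≥ 3 > 1, so T is not rank-1.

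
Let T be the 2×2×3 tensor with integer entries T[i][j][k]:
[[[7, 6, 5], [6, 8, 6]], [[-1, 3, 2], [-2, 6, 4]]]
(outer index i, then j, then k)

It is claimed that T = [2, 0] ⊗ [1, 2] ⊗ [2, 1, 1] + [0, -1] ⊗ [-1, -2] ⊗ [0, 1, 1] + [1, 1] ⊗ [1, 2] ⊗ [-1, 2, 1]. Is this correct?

No

Reconstruct entry (0,0,0) from the claimed factors: Σₗ aₗ[0]bₗ[0]cₗ[0] = (2)·(1)·(2) + (0)·(-1)·(0) + (1)·(1)·(-1) = 3, but T[0,0,0] = 7. The claim is false.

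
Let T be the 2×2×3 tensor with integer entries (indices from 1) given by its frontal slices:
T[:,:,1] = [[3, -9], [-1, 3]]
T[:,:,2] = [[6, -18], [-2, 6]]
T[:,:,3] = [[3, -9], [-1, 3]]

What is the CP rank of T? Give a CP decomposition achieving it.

rank(T) = 1

Lower bound: T ≠ 0 (e.g. T[1,1,1] = 3), so rank(T) ≥ 1.
Upper bound: if T = a ⊗ b ⊗ c then every fibre of T is a multiple of the corresponding factor, so read the factors off the fibres through the nonzero entry T[1,1,1] = 3.
The mode-1 fibre T[:,1,1] = [3, -1] gives a = (3, -1) (primitive direction); the mode-2 fibre T[1,:,1] = [3, -9] gives b = (1, -3); then c[k] = T[1,1,k] / (a[1]·b[1]) = [3, 6, 3] / 3 = (1, 2, 1).
Expanding (3, -1) ⊗ (1, -3) ⊗ (1, 2, 1) reproduces all 12 entries of T, so T = (3, -1) ⊗ (1, -3) ⊗ (1, 2, 1) and rank(T) ≤ 1.
These bounds meet, so rank(T) = 1.
Check entry T[2,1,3] = -1: (-1)·(1)·(1) = -1.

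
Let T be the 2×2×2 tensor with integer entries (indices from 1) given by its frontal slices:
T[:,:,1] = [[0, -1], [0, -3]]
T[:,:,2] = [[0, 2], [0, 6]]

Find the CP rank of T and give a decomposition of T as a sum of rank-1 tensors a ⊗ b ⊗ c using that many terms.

rank(T) = 1

Lower bound: T ≠ 0 (e.g. T[1,2,1] = -1), so rank(T) ≥ 1.
Upper bound: the mode-1 fibre T[:,2,1] = [-1, -3] gives a = (1, 3) (primitive direction); the mode-2 fibre T[1,:,1] = [0, -1] gives b = (0, 1); then c[k] = T[1,2,k] / (a[1]·b[2]) = [-1, 2] / 1 = (-1, 2).
Expanding (1, 3) ⊗ (0, 1) ⊗ (-1, 2) reproduces all 8 entries of T, so T = (1, 3) ⊗ (0, 1) ⊗ (-1, 2) and rank(T) ≤ 1.
These bounds meet, so rank(T) = 1.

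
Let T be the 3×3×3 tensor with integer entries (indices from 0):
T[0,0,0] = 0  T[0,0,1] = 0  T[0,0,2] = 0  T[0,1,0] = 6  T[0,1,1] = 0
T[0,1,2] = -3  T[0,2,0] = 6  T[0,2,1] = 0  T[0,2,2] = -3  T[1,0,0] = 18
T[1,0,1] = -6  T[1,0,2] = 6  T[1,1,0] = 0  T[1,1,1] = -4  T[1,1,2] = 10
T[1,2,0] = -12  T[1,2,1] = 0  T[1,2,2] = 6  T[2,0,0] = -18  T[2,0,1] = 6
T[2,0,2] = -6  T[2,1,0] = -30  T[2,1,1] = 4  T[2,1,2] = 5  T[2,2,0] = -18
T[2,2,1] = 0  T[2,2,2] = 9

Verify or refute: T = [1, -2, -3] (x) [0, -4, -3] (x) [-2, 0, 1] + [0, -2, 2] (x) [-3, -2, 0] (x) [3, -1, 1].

No

Reconstruct entry (0,1,0) from the claimed factors: Σₗ aₗ[0]bₗ[1]cₗ[0] = (1)·(-4)·(-2) + (0)·(-2)·(3) = 8, but T[0,1,0] = 6. The claim is false.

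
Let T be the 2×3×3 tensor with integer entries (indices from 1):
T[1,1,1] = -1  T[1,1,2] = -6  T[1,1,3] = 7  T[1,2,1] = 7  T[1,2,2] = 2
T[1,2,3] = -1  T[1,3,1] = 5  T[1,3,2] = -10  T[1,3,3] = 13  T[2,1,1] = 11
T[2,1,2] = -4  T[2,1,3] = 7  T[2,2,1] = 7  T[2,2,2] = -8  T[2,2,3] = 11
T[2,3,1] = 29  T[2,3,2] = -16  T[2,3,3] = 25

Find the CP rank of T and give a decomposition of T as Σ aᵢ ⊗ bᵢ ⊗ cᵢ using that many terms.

Lower bound: the mode-3 unfolding of T (rows indexed by k, columns by (i,j) = (1,1), (1,2), (1,3), (2,1), (2,2), (2,3)) is [[-1, 7, 5, 11, 7, 29], [-6, 2, -10, -4, -8, -16], [7, -1, 13, 7, 11, 25]].
There the 2×2 minor on rows k ∈ {1, 2}, columns (i,j) ∈ {(1,1), (1,2)} is det [[-1, 7], [-6, 2]] = 40 ≠ 0, so this unfolding has rank ≥ 2; CP rank is at least every unfolding rank, so rank(T) ≥ 2. (Flattening ranks never certify an upper bound on CP rank; for that we must actually write T with 2 rank-1 terms.)
Upper bound — finding two terms. Write S_k = T[:,:,k] for the frontal slices: S₁ = [[-1, 7, 5], [11, 7, 29]], S₂ = [[-6, 2, -10], [-4, -8, -16]], S₃ = [[7, -1, 13], [7, 11, 25]].
If T = a₁ ⊗ b₁ ⊗ c₁ + a₂ ⊗ b₂ ⊗ c₂ then each S_k = c₁[k]·a₁b₁ᵀ + c₂[k]·a₂b₂ᵀ. S₁ and S₂ are linearly independent, so a₁b₁ᵀ and a₂b₂ᵀ must span the same plane of matrices: they are the rank-1 matrices of the form x·S₁ + y·S₂.
The 2×2 minor of x·S₁ + y·S₂ on rows {1,2}, columns {1,2} is −84·x² − 28·xy + 56·y² = (-28)·(3·x − 2·y)(x + y), vanishing at (x:y) = (2:3) and (1:-1).
M₁ = 2·S₁ + 3·S₂ = [[-20, 20, -20], [10, -10, 10]] = (-10)·(2, -1)(1, -1, 1)ᵀ and M₂ = S₁ − S₂ = [[5, 5, 15], [15, 15, 45]] = 5·(1, 3)(1, 1, 3)ᵀ, so take a₁ = (2, -1), b₁ = (1, -1, 1), a₂ = (1, 3), b₂ = (1, 1, 3).
Each slice is an integer combination of E₁ = a₁b₁ᵀ and E₂ = a₂b₂ᵀ: S₁ = −2·E₁ + 3·E₂, S₂ = −2·E₁ − 2·E₂, S₃ = 2·E₁ + 3·E₂; reading off coefficients, c₁ = (-2, -2, 2) and c₂ = (3, -2, 3).
Hence T = (2, -1) ⊗ (1, -1, 1) ⊗ (-2, -2, 2) + (1, 3) ⊗ (1, 1, 3) ⊗ (3, -2, 3), so rank(T) ≤ 2.
These bounds meet, so rank(T) = 2.

rank(T) = 2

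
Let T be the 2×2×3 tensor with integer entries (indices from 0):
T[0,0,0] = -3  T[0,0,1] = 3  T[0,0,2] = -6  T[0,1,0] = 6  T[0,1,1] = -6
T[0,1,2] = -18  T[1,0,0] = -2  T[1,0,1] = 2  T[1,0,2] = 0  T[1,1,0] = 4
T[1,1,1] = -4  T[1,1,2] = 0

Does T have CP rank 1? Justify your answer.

No

The mode-3 unfolding of T (rows indexed by k, columns by (i,j) = (0,0), (0,1), (1,0), (1,1)) is [[-3, 6, -2, 4], [3, -6, 2, -4], [-6, -18, 0, 0]].
There the 2×2 minor on rows k ∈ {0, 2}, columns (i,j) ∈ {(0,0), (0,1)} is det [[-3, 6], [-6, -18]] = 90 ≠ 0, so this unfolding has rank ≥ 2; CP rank is at least every unfolding rank, so rank(T) ≥ 2.
In particular rank(T) ≥ 2 > 1, so T is not rank-1.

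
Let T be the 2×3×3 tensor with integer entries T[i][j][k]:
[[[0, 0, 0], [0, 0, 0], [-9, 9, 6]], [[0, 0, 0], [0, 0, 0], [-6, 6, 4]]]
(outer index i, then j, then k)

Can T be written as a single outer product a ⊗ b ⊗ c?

If T = a ⊗ b ⊗ c then every fibre of T is a multiple of the corresponding factor, so read the factors off the fibres through the nonzero entry T[0,2,0] = -9.
The mode-1 fibre T[:,2,0] = [-9, -6] gives a = [3, 2] (primitive direction); the mode-2 fibre T[0,:,0] = [0, 0, -9] gives b = [0, 0, 1]; then c[k] = T[0,2,k] / (a[0]·b[2]) = [-9, 9, 6] / 3 = [-3, 3, 2].
Expanding [3, 2] ⊗ [0, 0, 1] ⊗ [-3, 3, 2] reproduces all 18 entries of T, so T = [3, 2] ⊗ [0, 0, 1] ⊗ [-3, 3, 2] and rank(T) ≤ 1.
Equivalently every frontal slice T[:,:,k] is c[k] times the rank-1 matrix [3, 2] ⊗ [0, 0, 1]. So T has rank 1 (it is nonzero).

Yes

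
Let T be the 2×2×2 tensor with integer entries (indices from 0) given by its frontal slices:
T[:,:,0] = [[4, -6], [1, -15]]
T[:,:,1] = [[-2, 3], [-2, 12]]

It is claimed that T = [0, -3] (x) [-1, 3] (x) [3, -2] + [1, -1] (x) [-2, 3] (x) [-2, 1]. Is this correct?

Reconstruct entry (1,0,0) from the claimed factors: Σₗ aₗ[1]bₗ[0]cₗ[0] = (-3)·(-1)·(3) + (-1)·(-2)·(-2) = 5, but T[1,0,0] = 1. The claim is false.

No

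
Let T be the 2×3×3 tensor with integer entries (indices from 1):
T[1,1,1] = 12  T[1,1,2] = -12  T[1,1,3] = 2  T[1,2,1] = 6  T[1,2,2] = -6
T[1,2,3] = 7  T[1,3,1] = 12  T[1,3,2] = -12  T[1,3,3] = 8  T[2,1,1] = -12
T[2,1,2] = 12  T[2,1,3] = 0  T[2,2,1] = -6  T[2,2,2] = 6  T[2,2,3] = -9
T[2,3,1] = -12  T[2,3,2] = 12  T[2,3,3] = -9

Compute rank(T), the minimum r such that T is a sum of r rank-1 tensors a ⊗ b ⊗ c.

Lower bound: the mode-3 unfolding of T (rows indexed by k, columns by (i,j) = (1,1), (1,2), (1,3), (2,1), (2,2), (2,3)) is [[12, 6, 12, -12, -6, -12], [-12, -6, -12, 12, 6, 12], [2, 7, 8, 0, -9, -9]].
There the 2×2 minor on rows k ∈ {1, 3}, columns (i,j) ∈ {(1,1), (1,2)} is det [[12, 6], [2, 7]] = 72 ≠ 0, so this unfolding has rank ≥ 2; CP rank is at least every unfolding rank, so rank(T) ≥ 2. (This is only a lower bound: in general the CP rank may exceed every unfolding rank, so we still need to exhibit 2 rank-1 terms summing to T.)
Upper bound — finding two terms. Write S_k = T[:,:,k] for the frontal slices: S₁ = [[12, 6, 12], [-12, -6, -12]], S₂ = [[-12, -6, -12], [12, 6, 12]], S₃ = [[2, 7, 8], [0, -9, -9]].
If T = a₁ ⊗ b₁ ⊗ c₁ + a₂ ⊗ b₂ ⊗ c₂ then each S_k = c₁[k]·a₁b₁ᵀ + c₂[k]·a₂b₂ᵀ. S₁ and S₃ are linearly independent, so a₁b₁ᵀ and a₂b₂ᵀ must span the same plane of matrices: they are the rank-1 matrices of the form x·S₁ + y·S₃.
The 2×2 minor of x·S₁ + y·S₃ on rows {1,2}, columns {1,2} is −36·xy − 18·y² = (-18)·(y)(2·x + y), vanishing at (x:y) = (1:0) and (1:-2).
M₁ = S₁ = [[12, 6, 12], [-12, -6, -12]] = 6·(1, -1)(2, 1, 2)ᵀ and M₂ = S₁ − 2·S₃ = [[8, -8, -4], [-12, 12, 6]] = 2·(2, -3)(2, -2, -1)ᵀ, so take a₁ = (1, -1), b₁ = (2, 1, 2), a₂ = (2, -3), b₂ = (2, -2, -1).
Each slice is an integer combination of E₁ = a₁b₁ᵀ and E₂ = a₂b₂ᵀ: S₁ = 6·E₁, S₂ = −6·E₁, S₃ = 3·E₁ − E₂; reading off coefficients, c₁ = (6, -6, 3) and c₂ = (0, 0, -1).
Hence T = (1, -1) ⊗ (2, 1, 2) ⊗ (6, -6, 3) + (2, -3) ⊗ (2, -2, -1) ⊗ (0, 0, -1), so rank(T) ≤ 2.
These bounds meet, so rank(T) = 2.

2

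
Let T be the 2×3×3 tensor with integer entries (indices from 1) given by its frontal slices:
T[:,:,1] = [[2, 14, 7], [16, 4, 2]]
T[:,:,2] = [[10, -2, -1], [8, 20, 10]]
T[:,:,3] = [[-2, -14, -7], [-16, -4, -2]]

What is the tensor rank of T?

2

Lower bound: the mode-3 unfolding of T (rows indexed by k, columns by (i,j) = (1,1), (1,2), (1,3), (2,1), (2,2), (2,3)) is [[2, 14, 7, 16, 4, 2], [10, -2, -1, 8, 20, 10], [-2, -14, -7, -16, -4, -2]].
There the 2×2 minor on rows k ∈ {1, 2}, columns (i,j) ∈ {(1,1), (1,2)} is det [[2, 14], [10, -2]] = -144 ≠ 0, so this unfolding has rank ≥ 2; CP rank is at least every unfolding rank, so rank(T) ≥ 2. (Flattening ranks never certify an upper bound on CP rank; for that we must actually write T with 2 rank-1 terms.)
Upper bound — finding two terms. Write S_k = T[:,:,k] for the frontal slices: S₁ = [[2, 14, 7], [16, 4, 2]], S₂ = [[10, -2, -1], [8, 20, 10]], S₃ = [[-2, -14, -7], [-16, -4, -2]].
If T = a₁ ∘ b₁ ∘ c₁ + a₂ ∘ b₂ ∘ c₂ then each S_k = c₁[k]·a₁b₁ᵀ + c₂[k]·a₂b₂ᵀ. S₁ and S₂ are linearly independent, so a₁b₁ᵀ and a₂b₂ᵀ must span the same plane of matrices: they are the rank-1 matrices of the form x·S₁ + y·S₂.
The 2×2 minor of x·S₁ + y·S₂ on rows {1,2}, columns {1,2} is −216·x² + 216·y² = (-216)·(x − y)(x + y), vanishing at (x:y) = (1:1) and (1:-1).
M₁ = S₁ + S₂ = [[12, 12, 6], [24, 24, 12]] = 6·(1, 2)(2, 2, 1)ᵀ and M₂ = S₁ − S₂ = [[-8, 16, 8], [8, -16, -8]] = (-8)·(1, -1)(1, -2, -1)ᵀ, so take a₁ = (1, 2), b₁ = (2, 2, 1), a₂ = (1, -1), b₂ = (1, -2, -1).
Each slice is an integer combination of E₁ = a₁b₁ᵀ and E₂ = a₂b₂ᵀ: S₁ = 3·E₁ − 4·E₂, S₂ = 3·E₁ + 4·E₂, S₃ = −3·E₁ + 4·E₂; reading off coefficients, c₁ = (3, 3, -3) and c₂ = (-4, 4, 4).
Hence T = (1, 2) ∘ (2, 2, 1) ∘ (3, 3, -3) + (1, -1) ∘ (1, -2, -1) ∘ (-4, 4, 4), so rank(T) ≤ 2.
These bounds meet, so rank(T) = 2.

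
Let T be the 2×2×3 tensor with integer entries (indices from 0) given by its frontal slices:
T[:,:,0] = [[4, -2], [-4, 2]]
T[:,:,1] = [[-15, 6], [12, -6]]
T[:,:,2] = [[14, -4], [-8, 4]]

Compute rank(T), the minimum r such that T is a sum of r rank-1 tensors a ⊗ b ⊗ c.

Lower bound: in the mode-2 unfolding of T (rows indexed by j, columns by (i,k)) the 2×2 minor on rows j ∈ {0, 1}, columns (i,k) ∈ {(0,0), (0,1)} is det [[4, -15], [-2, 6]] = -6 ≠ 0, so that unfolding has rank ≥ 2 and hence rank(T) ≥ 2 (CP rank is at least every unfolding rank, though it can be larger).
Upper bound: with S_k = T[:,:,k], the two rank-1 terms a₁b₁ᵀ, a₂b₂ᵀ are the rank-1 members of the pencil x·S₀ + y·S₁.
det(x·S₀ + y·S₁) is −6·xy + 18·y² = (-6)·(x − 3·y)(y), vanishing at (x:y) = (3:1) and (1:0).
M₁ = 3·S₀ + S₁ = [[-3, 0], [0, 0]] = (-3)·[1, 0][1, 0]ᵀ and M₂ = S₀ = [[4, -2], [-4, 2]] = 2·[1, -1][2, -1]ᵀ, so take a₁ = [1, 0], b₁ = [1, 0], a₂ = [1, -1], b₂ = [2, -1].
Each slice is an integer combination of E₁ = a₁b₁ᵀ and E₂ = a₂b₂ᵀ: S₀ = 2·E₂, S₁ = −3·E₁ − 6·E₂, S₂ = 6·E₁ + 4·E₂; reading off coefficients, c₁ = [0, -3, 6] and c₂ = [2, -6, 4].
Hence T = [1, 0] ⊗ [1, 0] ⊗ [0, -3, 6] + [1, -1] ⊗ [2, -1] ⊗ [2, -6, 4], so rank(T) ≤ 2.
These bounds meet, so rank(T) = 2.

2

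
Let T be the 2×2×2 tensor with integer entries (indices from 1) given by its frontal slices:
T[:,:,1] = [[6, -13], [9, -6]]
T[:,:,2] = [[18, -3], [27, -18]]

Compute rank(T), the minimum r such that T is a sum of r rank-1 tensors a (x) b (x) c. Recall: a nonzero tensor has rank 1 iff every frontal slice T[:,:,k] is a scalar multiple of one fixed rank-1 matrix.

2

Lower bound: the mode-3 unfolding of T (rows indexed by k, columns by (i,j) = (1,1), (1,2), (2,1), (2,2)) is [[6, -13, 9, -6], [18, -3, 27, -18]].
There the 2×2 minor on rows k ∈ {1, 2}, columns (i,j) ∈ {(1,1), (1,2)} is det [[6, -13], [18, -3]] = 216 ≠ 0, so this unfolding has rank ≥ 2; CP rank is at least every unfolding rank, so rank(T) ≥ 2. (This is only a lower bound: in general the CP rank may exceed every unfolding rank, so we still need to exhibit 2 rank-1 terms summing to T.)
Upper bound — finding two terms. Write S_k = T[:,:,k] for the frontal slices: S₁ = [[6, -13], [9, -6]], S₂ = [[18, -3], [27, -18]].
If T = a₁ (x) b₁ (x) c₁ + a₂ (x) b₂ (x) c₂ then each S_k = c₁[k]·a₁b₁ᵀ + c₂[k]·a₂b₂ᵀ. S₁ and S₂ are linearly independent, so a₁b₁ᵀ and a₂b₂ᵀ must span the same plane of matrices: they are the rank-1 matrices of the form x·S₁ + y·S₂.
det(x·S₁ + y·S₂) is 81·x² + 162·xy − 243·y² = 81·(x + 3·y)(x − y), vanishing at (x:y) = (3:-1) and (1:1).
M₁ = 3·S₁ − S₂ = [[0, -36], [0, 0]] = (-36)·[1, 0][0, 1]ᵀ and M₂ = S₁ + S₂ = [[24, -16], [36, -24]] = 4·[2, 3][3, -2]ᵀ, so take a₁ = [1, 0], b₁ = [0, 1], a₂ = [2, 3], b₂ = [3, -2].
Each slice is an integer combination of E₁ = a₁b₁ᵀ and E₂ = a₂b₂ᵀ: S₁ = −9·E₁ + E₂, S₂ = 9·E₁ + 3·E₂; reading off coefficients, c₁ = [-9, 9] and c₂ = [1, 3].
Hence T = [1, 0] (x) [0, 1] (x) [-9, 9] + [2, 3] (x) [3, -2] (x) [1, 3], so rank(T) ≤ 2.
These bounds meet, so rank(T) = 2.
Check entry T[1,1,1] = 6: (1)·(0)·(-9) + (2)·(3)·(1) = 6.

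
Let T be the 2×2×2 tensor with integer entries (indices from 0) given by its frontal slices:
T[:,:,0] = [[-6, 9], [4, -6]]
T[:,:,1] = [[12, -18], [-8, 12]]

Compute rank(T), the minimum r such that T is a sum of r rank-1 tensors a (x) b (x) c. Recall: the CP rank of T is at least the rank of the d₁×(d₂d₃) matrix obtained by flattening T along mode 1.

Lower bound: T ≠ 0 (e.g. T[0,0,0] = -6), so rank(T) ≥ 1.
Upper bound: if T = a (x) b (x) c then every fibre of T is a multiple of the corresponding factor, so read the factors off the fibres through the nonzero entry T[0,0,0] = -6.
The mode-1 fibre T[:,0,0] = [-6, 4] gives a = [3, -2] (primitive direction); the mode-2 fibre T[0,:,0] = [-6, 9] gives b = [2, -3]; then c[k] = T[0,0,k] / (a[0]·b[0]) = [-6, 12] / 6 = [-1, 2].
Expanding [3, -2] (x) [2, -3] (x) [-1, 2] reproduces all 8 entries of T, so T = [3, -2] (x) [2, -3] (x) [-1, 2] and rank(T) ≤ 1.
These bounds meet, so rank(T) = 1.

1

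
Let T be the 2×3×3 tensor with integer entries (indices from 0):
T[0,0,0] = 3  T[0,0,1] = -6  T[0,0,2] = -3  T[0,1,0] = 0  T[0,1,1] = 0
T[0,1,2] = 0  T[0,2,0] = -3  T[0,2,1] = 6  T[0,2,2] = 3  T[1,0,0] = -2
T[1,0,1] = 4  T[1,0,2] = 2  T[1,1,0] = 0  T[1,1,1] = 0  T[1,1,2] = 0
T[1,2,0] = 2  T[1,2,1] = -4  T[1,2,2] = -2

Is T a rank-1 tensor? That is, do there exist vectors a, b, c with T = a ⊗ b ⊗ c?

If T = a ⊗ b ⊗ c then every fibre of T is a multiple of the corresponding factor, so read the factors off the fibres through the nonzero entry T[0,0,0] = 3.
The mode-1 fibre T[:,0,0] = [3, -2] gives a = [3, -2] (primitive direction); the mode-2 fibre T[0,:,0] = [3, 0, -3] gives b = [1, 0, -1]; then c[k] = T[0,0,k] / (a[0]·b[0]) = [3, -6, -3] / 3 = [1, -2, -1].
Expanding [3, -2] ⊗ [1, 0, -1] ⊗ [1, -2, -1] reproduces all 18 entries of T, so T = [3, -2] ⊗ [1, 0, -1] ⊗ [1, -2, -1] and rank(T) ≤ 1.
Equivalently every frontal slice T[:,:,k] is c[k] times the rank-1 matrix [3, -2] ⊗ [1, 0, -1]. So T has rank 1 (it is nonzero).

Yes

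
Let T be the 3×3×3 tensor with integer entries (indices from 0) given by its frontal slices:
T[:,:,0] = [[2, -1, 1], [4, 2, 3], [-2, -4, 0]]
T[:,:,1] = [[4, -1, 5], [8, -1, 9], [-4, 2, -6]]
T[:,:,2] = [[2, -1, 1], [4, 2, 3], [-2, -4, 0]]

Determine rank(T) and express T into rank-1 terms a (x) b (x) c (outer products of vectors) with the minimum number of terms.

rank(T) = 3

Lower bound: in the mode-2 unfolding of T (rows indexed by j, columns by (i,k)) the 3×3 minor on rows j ∈ {0, 1, 2}, columns (i,k) ∈ {(0,0), (0,1), (1,0)} is det [[2, 4, 4], [-1, -1, 2], [1, 5, 3]] = -22 ≠ 0, so that unfolding has rank ≥ 3 and hence rank(T) ≥ 3 (CP rank is at least every unfolding rank, though it can be larger).
Upper bound: T is a sum of 3 rank-1 terms, T = [1, 1, -2] (x) [0, 1, -1] (x) [1, -1, 1] + [1, 2, -1] (x) [1, 0, 1] (x) [2, 4, 2] + [2, -1, 2] (x) [0, 1, 0] (x) [-1, 0, -1] (one valid choice — decompositions are not unique — normalised so each a, b is primitive with positive first nonzero entry; check it by expanding all entries), so rank(T) ≤ 3.
These bounds meet, so rank(T) = 3.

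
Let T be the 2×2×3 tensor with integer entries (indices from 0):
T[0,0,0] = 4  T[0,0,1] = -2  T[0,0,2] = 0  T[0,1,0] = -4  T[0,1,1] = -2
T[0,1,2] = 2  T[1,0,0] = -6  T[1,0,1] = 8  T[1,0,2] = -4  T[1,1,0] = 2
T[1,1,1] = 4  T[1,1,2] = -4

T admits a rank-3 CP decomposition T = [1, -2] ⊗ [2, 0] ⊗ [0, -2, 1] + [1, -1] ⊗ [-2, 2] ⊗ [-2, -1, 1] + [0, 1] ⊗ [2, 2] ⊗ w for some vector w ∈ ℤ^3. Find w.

w = [-1, 1, -1]

Subtract the known terms from T to get the rank-1 residual R = [0, 1] ⊗ [2, 2] ⊗ w, so R[i,j,k] = a[i]·b[j]·w[k]. Pick indices with nonzero a[1]·b[0] = (1)·(2) = 2. Only the fibre through (1,0,·) is needed: R[1,0,:] = T[1,0,:] − Σₗ aₗ[1]bₗ[0]cₗ = [-6, 8, -4] − (-2)·(2)·[0, -2, 1] − (-1)·(-2)·[-2, -1, 1] = [-2, 2, -2]. Then w[k] = R[1,0,k] / 2 for each k, giving w = [-2, 2, -2] / 2 = [-1, 1, -1].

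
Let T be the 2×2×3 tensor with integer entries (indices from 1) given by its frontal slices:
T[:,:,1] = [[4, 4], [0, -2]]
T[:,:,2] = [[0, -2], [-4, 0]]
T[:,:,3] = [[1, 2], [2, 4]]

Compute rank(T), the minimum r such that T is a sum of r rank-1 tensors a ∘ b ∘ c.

3

Lower bound: the mode-3 unfolding of T (rows indexed by k, columns by (i,j) = (1,1), (1,2), (2,1), (2,2)) is [[4, 4, 0, -2], [0, -2, -4, 0], [1, 2, 2, 4]].
There the 3×3 minor on rows k ∈ {1, 2, 3}, columns (i,j) ∈ {(1,1), (1,2), (2,2)} is det [[4, 4, -2], [0, -2, 0], [1, 2, 4]] = -36 ≠ 0, so this unfolding has rank ≥ 3; CP rank is at least every unfolding rank, so rank(T) ≥ 3. (Unfolding ranks only ever bound the CP rank from below — rank(T) can be strictly larger than all of them — so the matching upper bound has to come from an explicit 3-term decomposition.)
Upper bound: T is a sum of 3 rank-1 terms, T = [0, 1] ∘ [0, 1] ∘ [-2, 0, 4] + [1, -2] ∘ [1, 0] ∘ [0, 2, -1] + [1, 0] ∘ [1, 1] ∘ [4, -2, 2] (one valid choice — decompositions are not unique — normalised so each a, b is primitive with positive first nonzero entry; check it by expanding all entries), so rank(T) ≤ 3.
These bounds meet, so rank(T) = 3.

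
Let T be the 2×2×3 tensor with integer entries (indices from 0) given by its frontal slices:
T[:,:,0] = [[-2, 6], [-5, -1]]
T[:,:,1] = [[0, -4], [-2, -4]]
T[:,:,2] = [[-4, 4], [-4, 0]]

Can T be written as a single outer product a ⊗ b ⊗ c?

No

The mode-3 unfolding of T (rows indexed by k, columns by (i,j) = (0,0), (0,1), (1,0), (1,1)) is [[-2, 6, -5, -1], [0, -4, -2, -4], [-4, 4, -4, 0]].
There the 3×3 minor on rows k ∈ {0, 1, 2}, columns (i,j) ∈ {(0,0), (0,1), (1,0)} is det [[-2, 6, -5], [0, -4, -2], [-4, 4, -4]] = 80 ≠ 0, so this unfolding has rank ≥ 3; CP rank is at least every unfolding rank, so rank(T) ≥ 3.
In particular rank(T) ≥ 3 > 1, so T is not rank-1.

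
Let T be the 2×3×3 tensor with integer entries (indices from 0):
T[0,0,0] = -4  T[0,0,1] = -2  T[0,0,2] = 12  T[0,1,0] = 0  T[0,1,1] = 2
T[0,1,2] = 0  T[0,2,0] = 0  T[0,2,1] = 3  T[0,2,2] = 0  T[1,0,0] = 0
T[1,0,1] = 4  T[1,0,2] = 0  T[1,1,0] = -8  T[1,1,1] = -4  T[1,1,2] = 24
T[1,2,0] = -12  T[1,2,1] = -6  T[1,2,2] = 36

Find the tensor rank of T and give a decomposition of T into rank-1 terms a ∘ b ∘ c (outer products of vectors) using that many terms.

rank(T) = 2

Lower bound: the mode-1 unfolding of T (rows indexed by i, columns by (j,k) = (0,0), (0,1), (0,2), (1,0), (1,1), (1,2), (2,0), (2,1), (2,2)) is [[-4, -2, 12, 0, 2, 0, 0, 3, 0], [0, 4, 0, -8, -4, 24, -12, -6, 36]].
There the 2×2 minor on rows i ∈ {0, 1}, columns (j,k) ∈ {(0,0), (0,1)} is det [[-4, -2], [0, 4]] = -16 ≠ 0, so this unfolding has rank ≥ 2; CP rank is at least every unfolding rank, so rank(T) ≥ 2. (Flattening ranks never certify an upper bound on CP rank; for that we must actually write T with 2 rank-1 terms.)
Upper bound — finding two terms. Write S_k = T[:,:,k] for the frontal slices: S₀ = [[-4, 0, 0], [0, -8, -12]], S₁ = [[-2, 2, 3], [4, -4, -6]], S₂ = [[12, 0, 0], [0, 24, 36]].
If T = a₁ ∘ b₁ ∘ c₁ + a₂ ∘ b₂ ∘ c₂ then each S_k = c₁[k]·a₁b₁ᵀ + c₂[k]·a₂b₂ᵀ. S₀ and S₁ are linearly independent, so a₁b₁ᵀ and a₂b₂ᵀ must span the same plane of matrices: they are the rank-1 matrices of the form x·S₀ + y·S₁.
The 2×2 minor of x·S₀ + y·S₁ on rows {0,1}, columns {0,1} is 32·x² + 32·xy = 32·(x + y)(x), vanishing at (x:y) = (1:-1) and (0:1).
M₁ = S₀ − S₁ = [[-2, -2, -3], [-4, -4, -6]] = −[1, 2][2, 2, 3]ᵀ and M₂ = S₁ = [[-2, 2, 3], [4, -4, -6]] = −[1, -2][2, -2, -3]ᵀ, so take a₁ = [1, 2], b₁ = [2, 2, 3], a₂ = [1, -2], b₂ = [2, -2, -3].
Each slice is an integer combination of E₁ = a₁b₁ᵀ and E₂ = a₂b₂ᵀ: S₀ = −E₁ − E₂, S₁ = −E₂, S₂ = 3·E₁ + 3·E₂; reading off coefficients, c₁ = [-1, 0, 3] and c₂ = [-1, -1, 3].
Hence T = [1, 2] ∘ [2, 2, 3] ∘ [-1, 0, 3] + [1, -2] ∘ [2, -2, -3] ∘ [-1, -1, 3], so rank(T) ≤ 2.
These bounds meet, so rank(T) = 2.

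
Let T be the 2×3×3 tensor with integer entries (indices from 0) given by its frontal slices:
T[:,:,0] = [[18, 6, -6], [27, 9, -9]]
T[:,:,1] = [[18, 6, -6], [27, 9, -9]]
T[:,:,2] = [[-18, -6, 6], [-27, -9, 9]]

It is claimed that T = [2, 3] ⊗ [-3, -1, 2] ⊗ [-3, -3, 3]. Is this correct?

No

Reconstruct entry (0,2,0) from the claimed factors: Σₗ aₗ[0]bₗ[2]cₗ[0] = (2)·(2)·(-3) = -12, but T[0,2,0] = -6. The claim is false.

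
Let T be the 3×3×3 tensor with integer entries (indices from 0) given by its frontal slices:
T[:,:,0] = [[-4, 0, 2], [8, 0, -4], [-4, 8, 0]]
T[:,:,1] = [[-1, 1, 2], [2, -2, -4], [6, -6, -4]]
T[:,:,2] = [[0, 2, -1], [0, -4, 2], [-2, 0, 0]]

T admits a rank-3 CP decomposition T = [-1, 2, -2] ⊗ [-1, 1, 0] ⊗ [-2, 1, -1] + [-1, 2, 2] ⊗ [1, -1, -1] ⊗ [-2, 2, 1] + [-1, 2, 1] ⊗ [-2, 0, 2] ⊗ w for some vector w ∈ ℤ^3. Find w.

Subtract the known terms from T to get the rank-1 residual R = [-1, 2, 1] ⊗ [-2, 0, 2] ⊗ w, so R[i,j,k] = a[i]·b[j]·w[k]. Pick indices with nonzero a[0]·b[0] = (-1)·(-2) = 2. Only the fibre through (0,0,·) is needed: R[0,0,:] = T[0,0,:] − Σₗ aₗ[0]bₗ[0]cₗ = [-4, -1, 0] − (-1)·(-1)·[-2, 1, -1] − (-1)·(1)·[-2, 2, 1] = [-4, 0, 2]. Then w[k] = R[0,0,k] / 2 for each k, giving w = [-4, 0, 2] / 2 = [-2, 0, 1].

w = [-2, 0, 1]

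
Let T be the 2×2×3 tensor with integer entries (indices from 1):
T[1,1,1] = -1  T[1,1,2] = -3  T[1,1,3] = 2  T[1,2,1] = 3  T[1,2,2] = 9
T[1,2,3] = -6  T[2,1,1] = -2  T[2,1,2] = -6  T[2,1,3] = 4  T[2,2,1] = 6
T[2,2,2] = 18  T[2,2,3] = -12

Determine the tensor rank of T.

Lower bound: T ≠ 0 (e.g. T[1,1,1] = -1), so rank(T) ≥ 1.
Upper bound: if T = a (x) b (x) c then every fibre of T is a multiple of the corresponding factor, so read the factors off the fibres through the nonzero entry T[1,1,1] = -1.
The mode-1 fibre T[:,1,1] = [-1, -2] gives a = [1, 2] (primitive direction); the mode-2 fibre T[1,:,1] = [-1, 3] gives b = [1, -3]; then c[k] = T[1,1,k] / (a[1]·b[1]) = [-1, -3, 2] / 1 = [-1, -3, 2].
Expanding [1, 2] (x) [1, -3] (x) [-1, -3, 2] reproduces all 12 entries of T, so T = [1, 2] (x) [1, -3] (x) [-1, -3, 2] and rank(T) ≤ 1.
These bounds meet, so rank(T) = 1.
Check entry T[1,2,3] = -6: (1)·(-3)·(2) = -6.

1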